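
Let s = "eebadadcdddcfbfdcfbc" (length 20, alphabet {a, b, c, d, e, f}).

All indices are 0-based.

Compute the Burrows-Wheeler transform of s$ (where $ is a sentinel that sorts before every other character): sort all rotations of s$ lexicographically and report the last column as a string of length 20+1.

cbdeffbdddaafddce$ccb

rank  rotation               last
    0  $eebadadcdddcfbfdcfbc  c
    1  adadcdddcfbfdcfbc$eeb  b
    2  adcdddcfbfdcfbc$eebad  d
    3  badadcdddcfbfdcfbc$ee  e
    4  bc$eebadadcdddcfbfdcf  f
    5  bfdcfbc$eebadadcdddcf  f
    6  c$eebadadcdddcfbfdcfb  b
    7  cdddcfbfdcfbc$eebadad  d
    8  cfbc$eebadadcdddcfbfd  d
    9  cfbfdcfbc$eebadadcddd  d
   10  dadcdddcfbfdcfbc$eeba  a
   11  dcdddcfbfdcfbc$eebada  a
   12  dcfbc$eebadadcdddcfbf  f
   13  dcfbfdcfbc$eebadadcdd  d
   14  ddcfbfdcfbc$eebadadcd  d
   15  dddcfbfdcfbc$eebadadc  c
   16  ebadadcdddcfbfdcfbc$e  e
   17  eebadadcdddcfbfdcfbc$  $
   18  fbc$eebadadcdddcfbfdc  c
   19  fbfdcfbc$eebadadcdddc  c
   20  fdcfbc$eebadadcdddcfb  b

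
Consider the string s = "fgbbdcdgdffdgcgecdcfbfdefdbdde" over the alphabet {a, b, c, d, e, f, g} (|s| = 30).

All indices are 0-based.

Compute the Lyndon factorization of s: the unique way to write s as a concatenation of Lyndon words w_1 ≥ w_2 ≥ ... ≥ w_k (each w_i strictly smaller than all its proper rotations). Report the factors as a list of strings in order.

emit factor 1: 'fg' (i=0, period=2)
emit factor 2: 'bbdcdgdffdgcgecdcfbfdefdbdde' (i=2, period=28)

["fg", "bbdcdgdffdgcgecdcfbfdefdbdde"]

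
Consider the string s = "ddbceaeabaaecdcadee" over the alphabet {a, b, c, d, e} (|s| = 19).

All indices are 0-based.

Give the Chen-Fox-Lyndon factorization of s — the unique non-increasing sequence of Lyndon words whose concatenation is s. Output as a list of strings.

emit factor 1: 'd' (i=0, period=1)
emit factor 2: 'd' (i=1, period=1)
emit factor 3: 'bce' (i=2, period=3)
emit factor 4: 'ae' (i=5, period=2)
emit factor 5: 'ab' (i=7, period=2)
emit factor 6: 'aaecdcadee' (i=9, period=10)

["d", "d", "bce", "ae", "ab", "aaecdcadee"]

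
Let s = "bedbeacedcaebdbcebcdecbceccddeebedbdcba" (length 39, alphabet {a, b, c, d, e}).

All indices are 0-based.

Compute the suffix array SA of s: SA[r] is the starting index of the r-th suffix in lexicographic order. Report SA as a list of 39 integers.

[38, 5, 10, 37, 17, 14, 22, 12, 34, 3, 31, 0, 9, 36, 21, 25, 26, 18, 15, 23, 6, 13, 33, 2, 8, 35, 27, 19, 28, 4, 16, 11, 30, 20, 24, 32, 1, 7, 29]

rank→(start, suffix):
  0 → (38, 'a')
  1 → (5, 'acedcaebdbcebcdecbceccddeebedbdcba')
  2 → (10, 'aebdbcebcdecbceccddeebedbdcba')
  3 → (37, 'ba')
  4 → (17, 'bcdecbceccddeebedbdcba')
  5 → (14, 'bcebcdecbceccddeebedbdcba')
  6 → (22, 'bceccddeebedbdcba')
  7 → (12, 'bdbcebcdecbceccddeebedbdcba')
  8 → (34, 'bdcba')
  9 → (3, 'beacedcaebdbcebcdecbceccddeebedbdcba')
  10 → (31, 'bedbdcba')
  11 → (0, 'bedbeacedcaebdbcebcdecbceccddeebedbdcba')
  12 → (9, 'caebdbcebcdecbceccddeebedbdcba')
  13 → (36, 'cba')
  14 → (21, 'cbceccddeebedbdcba')
  15 → (25, 'ccddeebedbdcba')
  16 → (26, 'cddeebedbdcba')
  17 → (18, 'cdecbceccddeebedbdcba')
  18 → (15, 'cebcdecbceccddeebedbdcba')
  19 → (23, 'ceccddeebedbdcba')
  20 → (6, 'cedcaebdbcebcdecbceccddeebedbdcba')
  21 → (13, 'dbcebcdecbceccddeebedbdcba')
  22 → (33, 'dbdcba')
  23 → (2, 'dbeacedcaebdbcebcdecbceccddeebedbdcba')
  24 → (8, 'dcaebdbcebcdecbceccddeebedbdcba')
  25 → (35, 'dcba')
  26 → (27, 'ddeebedbdcba')
  27 → (19, 'decbceccddeebedbdcba')
  28 → (28, 'deebedbdcba')
  29 → (4, 'eacedcaebdbcebcdecbceccddeebedbdcba')
  30 → (16, 'ebcdecbceccddeebedbdcba')
  31 → (11, 'ebdbcebcdecbceccddeebedbdcba')
  32 → (30, 'ebedbdcba')
  33 → (20, 'ecbceccddeebedbdcba')
  34 → (24, 'eccddeebedbdcba')
  35 → (32, 'edbdcba')
  36 → (1, 'edbeacedcaebdbcebcdecbceccddeebedbdcba')
  37 → (7, 'edcaebdbcebcdecbceccddeebedbdcba')
  38 → (29, 'eebedbdcba')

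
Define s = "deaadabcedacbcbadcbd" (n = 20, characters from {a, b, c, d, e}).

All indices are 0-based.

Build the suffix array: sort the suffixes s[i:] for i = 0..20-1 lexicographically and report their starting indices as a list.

sorted suffixes:
  #0 SA[0]=2  'aadabcedacbcbadcbd'
  #1 SA[1]=5  'abcedacbcbadcbd'
  #2 SA[2]=10  'acbcbadcbd'
  #3 SA[3]=3  'adabcedacbcbadcbd'
  #4 SA[4]=15  'adcbd'
  #5 SA[5]=14  'badcbd'
  #6 SA[6]=12  'bcbadcbd'
  #7 SA[7]=6  'bcedacbcbadcbd'
  #8 SA[8]=18  'bd'
  #9 SA[9]=13  'cbadcbd'
  #10 SA[10]=11  'cbcbadcbd'
  #11 SA[11]=17  'cbd'
  #12 SA[12]=7  'cedacbcbadcbd'
  #13 SA[13]=19  'd'
  #14 SA[14]=4  'dabcedacbcbadcbd'
  #15 SA[15]=9  'dacbcbadcbd'
  #16 SA[16]=16  'dcbd'
  #17 SA[17]=0  'deaadabcedacbcbadcbd'
  #18 SA[18]=1  'eaadabcedacbcbadcbd'
  #19 SA[19]=8  'edacbcbadcbd'

[2, 5, 10, 3, 15, 14, 12, 6, 18, 13, 11, 17, 7, 19, 4, 9, 16, 0, 1, 8]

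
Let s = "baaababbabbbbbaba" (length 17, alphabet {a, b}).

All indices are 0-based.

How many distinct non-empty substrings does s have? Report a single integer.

116

rank | idx | suffix
   0 |  16 | a
   1 |   1 | aaababbabbbbbaba
   2 |   2 | aababbabbbbbaba
   3 |  14 | aba
   4 |   3 | ababbabbbbbaba
   5 |   5 | abbabbbbbaba
   6 |   8 | abbbbbaba
   7 |  15 | ba
   8 |   0 | baaababbabbbbbaba
   9 |  13 | baba
  10 |   4 | babbabbbbbaba
  11 |   7 | babbbbbaba
  12 |  12 | bbaba
  13 |   6 | bbabbbbbaba
  14 |  11 | bbbaba
  15 |  10 | bbbbaba
  16 |   9 | bbbbbaba

SA = [16, 1, 2, 14, 3, 5, 8, 15, 0, 13, 4, 7, 12, 6, 11, 10, 9]
rank  pair      lcp
   1  s[16:],s[1:]  1  'a'
   2  s[1:],s[2:]  2  'aa'
   3  s[2:],s[14:]  1  'a'
   4  s[14:],s[3:]  3  'aba'
   5  s[3:],s[5:]  2  'ab'
   6  s[5:],s[8:]  3  'abb'
   7  s[8:],s[15:]  0  ''
   8  s[15:],s[0:]  2  'ba'
   9  s[0:],s[13:]  2  'ba'
  10  s[13:],s[4:]  3  'bab'
  11  s[4:],s[7:]  4  'babb'
  12  s[7:],s[12:]  1  'b'
  13  s[12:],s[6:]  4  'bbab'
  14  s[6:],s[11:]  2  'bb'
  15  s[11:],s[10:]  3  'bbb'
  16  s[10:],s[9:]  4  'bbbb'

n(n+1)/2 = 17·18/2 = 153
Σ LCP = 0 + 1 + 2 + 1 + 3 + 2 + 3 + 0 + 2 + 2 + 3 + 4 + 1 + 4 + 2 + 3 + 4 = 37
distinct = 153 − 37 = 116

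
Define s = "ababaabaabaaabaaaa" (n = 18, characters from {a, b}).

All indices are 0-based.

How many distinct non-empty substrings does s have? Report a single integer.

rank | idx | suffix
   0 |  17 | a
   1 |  16 | aa
   2 |  15 | aaa
   3 |  14 | aaaa
   4 |  10 | aaabaaaa
   5 |  11 | aabaaaa
   6 |   7 | aabaaabaaaa
   7 |   4 | aabaabaaabaaaa
   8 |  12 | abaaaa
   9 |   8 | abaaabaaaa
  10 |   5 | abaabaaabaaaa
  11 |   2 | abaabaabaaabaaaa
  12 |   0 | ababaabaabaaabaaaa
  13 |  13 | baaaa
  14 |   9 | baaabaaaa
  15 |   6 | baabaaabaaaa
  16 |   3 | baabaabaaabaaaa
  17 |   1 | babaabaabaaabaaaa

SA = [17, 16, 15, 14, 10, 11, 7, 4, 12, 8, 5, 2, 0, 13, 9, 6, 3, 1]
rank  pair      lcp
   1  s[17:],s[16:]  1  'a'
   2  s[16:],s[15:]  2  'aa'
   3  s[15:],s[14:]  3  'aaa'
   4  s[14:],s[10:]  3  'aaa'
   5  s[10:],s[11:]  2  'aa'
   6  s[11:],s[7:]  6  'aabaaa'
   7  s[7:],s[4:]  5  'aabaa'
   8  s[4:],s[12:]  1  'a'
   9  s[12:],s[8:]  5  'abaaa'
  10  s[8:],s[5:]  4  'abaa'
  11  s[5:],s[2:]  7  'abaabaa'
  12  s[2:],s[0:]  3  'aba'
  13  s[0:],s[13:]  0  ''
  14  s[13:],s[9:]  4  'baaa'
  15  s[9:],s[6:]  3  'baa'
  16  s[6:],s[3:]  6  'baabaa'
  17  s[3:],s[1:]  2  'ba'

n(n+1)/2 = 18·19/2 = 171
Σ LCP = 0 + 1 + 2 + 3 + 3 + 2 + 6 + 5 + 1 + 5 + 4 + 7 + 3 + 0 + 4 + 3 + 6 + 2 = 57
distinct = 171 − 57 = 114

114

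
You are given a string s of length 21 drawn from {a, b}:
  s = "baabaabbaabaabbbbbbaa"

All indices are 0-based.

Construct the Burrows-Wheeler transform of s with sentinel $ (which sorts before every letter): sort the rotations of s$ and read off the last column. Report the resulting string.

rank  rotation                last
    0  $baabaabbaabaabbbbbbaa  a
    1  a$baabaabbaabaabbbbbba  a
    2  aa$baabaabbaabaabbbbbb  b
    3  aabaabbaabaabbbbbbaa$b  b
    4  aabaabbbbbbaa$baabaabb  b
    5  aabbaabaabbbbbbaa$baab  b
    6  aabbbbbbaa$baabaabbaab  b
    7  abaabbaabaabbbbbbaa$ba  a
    8  abaabbbbbbaa$baabaabba  a
    9  abbaabaabbbbbbaa$baaba  a
   10  abbbbbbaa$baabaabbaaba  a
   11  baa$baabaabbaabaabbbbb  b
   12  baabaabbaabaabbbbbbaa$  $
   13  baabaabbbbbbaa$baabaab  b
   14  baabbaabaabbbbbbaa$baa  a
   15  baabbbbbbaa$baabaabbaa  a
   16  bbaa$baabaabbaabaabbbb  b
   17  bbaabaabbbbbbaa$baabaa  a
   18  bbbaa$baabaabbaabaabbb  b
   19  bbbbaa$baabaabbaabaabb  b
   20  bbbbbaa$baabaabbaabaab  b
   21  bbbbbbaa$baabaabbaabaa  a

aabbbbbaaaab$baababbba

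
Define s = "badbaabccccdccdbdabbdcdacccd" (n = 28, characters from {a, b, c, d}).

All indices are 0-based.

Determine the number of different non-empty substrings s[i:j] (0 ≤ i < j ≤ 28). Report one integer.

363

rank→(start, suffix):
  0 → (4, 'aabccccdccdbdabbdcdacccd')
  1 → (17, 'abbdcdacccd')
  2 → (5, 'abccccdccdbdabbdcdacccd')
  3 → (23, 'acccd')
  4 → (1, 'adbaabccccdccdbdabbdcdacccd')
  5 → (3, 'baabccccdccdbdabbdcdacccd')
  6 → (0, 'badbaabccccdccdbdabbdcdacccd')
  7 → (18, 'bbdcdacccd')
  8 → (6, 'bccccdccdbdabbdcdacccd')
  9 → (15, 'bdabbdcdacccd')
  10 → (19, 'bdcdacccd')
  11 → (7, 'ccccdccdbdabbdcdacccd')
  12 → (24, 'cccd')
  13 → (8, 'cccdccdbdabbdcdacccd')
  14 → (25, 'ccd')
  15 → (12, 'ccdbdabbdcdacccd')
  16 → (9, 'ccdccdbdabbdcdacccd')
  17 → (26, 'cd')
  18 → (21, 'cdacccd')
  19 → (13, 'cdbdabbdcdacccd')
  20 → (10, 'cdccdbdabbdcdacccd')
  21 → (27, 'd')
  22 → (16, 'dabbdcdacccd')
  23 → (22, 'dacccd')
  24 → (2, 'dbaabccccdccdbdabbdcdacccd')
  25 → (14, 'dbdabbdcdacccd')
  26 → (11, 'dccdbdabbdcdacccd')
  27 → (20, 'dcdacccd')

SA = [4, 17, 5, 23, 1, 3, 0, 18, 6, 15, 19, 7, 24, 8, 25, 12, 9, 26, 21, 13, 10, 27, 16, 22, 2, 14, 11, 20]
i: (SA[i-1],SA[i]) lcp shared
  1: (4,17) 1 'a'
  2: (17,5) 2 'ab'
  3: (5,23) 1 'a'
  4: (23,1) 1 'a'
  5: (1,3) 0 ''
  6: (3,0) 2 'ba'
  7: (0,18) 1 'b'
  8: (18,6) 1 'b'
  9: (6,15) 1 'b'
  10: (15,19) 2 'bd'
  11: (19,7) 0 ''
  12: (7,24) 3 'ccc'
  13: (24,8) 4 'cccd'
  14: (8,25) 2 'cc'
  15: (25,12) 3 'ccd'
  16: (12,9) 3 'ccd'
  17: (9,26) 1 'c'
  18: (26,21) 2 'cd'
  19: (21,13) 2 'cd'
  20: (13,10) 2 'cd'
  21: (10,27) 0 ''
  22: (27,16) 1 'd'
  23: (16,22) 2 'da'
  24: (22,2) 1 'd'
  25: (2,14) 2 'db'
  26: (14,11) 1 'd'
  27: (11,20) 2 'dc'

n(n+1)/2 = 28·29/2 = 406
Σ LCP = 0 + 1 + 2 + 1 + 1 + 0 + 2 + 1 + 1 + 1 + 2 + 0 + 3 + 4 + 2 + 3 + 3 + 1 + 2 + 2 + 2 + 0 + 1 + 2 + 1 + 2 + 1 + 2 = 43
distinct = 406 − 43 = 363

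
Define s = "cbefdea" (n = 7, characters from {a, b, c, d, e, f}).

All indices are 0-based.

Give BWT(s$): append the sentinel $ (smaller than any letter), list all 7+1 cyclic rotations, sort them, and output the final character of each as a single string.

aec$fdbe

rank  rotation  last
    0  $cbefdea  a
    1  a$cbefde  e
    2  befdea$c  c
    3  cbefdea$  $
    4  dea$cbef  f
    5  ea$cbefd  d
    6  efdea$cb  b
    7  fdea$cbe  e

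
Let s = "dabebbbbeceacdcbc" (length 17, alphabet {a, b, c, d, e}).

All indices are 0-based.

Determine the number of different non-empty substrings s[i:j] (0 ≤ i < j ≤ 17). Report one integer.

137

sorted suffixes:
  #0 SA[0]=1  'abebbbbeceacdcbc'
  #1 SA[1]=11  'acdcbc'
  #2 SA[2]=4  'bbbbeceacdcbc'
  #3 SA[3]=5  'bbbeceacdcbc'
  #4 SA[4]=6  'bbeceacdcbc'
  #5 SA[5]=15  'bc'
  #6 SA[6]=2  'bebbbbeceacdcbc'
  #7 SA[7]=7  'beceacdcbc'
  #8 SA[8]=16  'c'
  #9 SA[9]=14  'cbc'
  #10 SA[10]=12  'cdcbc'
  #11 SA[11]=9  'ceacdcbc'
  #12 SA[12]=0  'dabebbbbeceacdcbc'
  #13 SA[13]=13  'dcbc'
  #14 SA[14]=10  'eacdcbc'
  #15 SA[15]=3  'ebbbbeceacdcbc'
  #16 SA[16]=8  'eceacdcbc'

SA = [1, 11, 4, 5, 6, 15, 2, 7, 16, 14, 12, 9, 0, 13, 10, 3, 8]
[i] adj suffixes → lcp
  [1] 1/11 → 1 ('a')
  [2] 11/4 → 0 ('')
  [3] 4/5 → 3 ('bbb')
  [4] 5/6 → 2 ('bb')
  [5] 6/15 → 1 ('b')
  [6] 15/2 → 1 ('b')
  [7] 2/7 → 2 ('be')
  [8] 7/16 → 0 ('')
  [9] 16/14 → 1 ('c')
  [10] 14/12 → 1 ('c')
  [11] 12/9 → 1 ('c')
  [12] 9/0 → 0 ('')
  [13] 0/13 → 1 ('d')
  [14] 13/10 → 0 ('')
  [15] 10/3 → 1 ('e')
  [16] 3/8 → 1 ('e')

n(n+1)/2 = 17·18/2 = 153
Σ LCP = 0 + 1 + 0 + 3 + 2 + 1 + 1 + 2 + 0 + 1 + 1 + 1 + 0 + 1 + 0 + 1 + 1 = 16
distinct = 153 − 16 = 137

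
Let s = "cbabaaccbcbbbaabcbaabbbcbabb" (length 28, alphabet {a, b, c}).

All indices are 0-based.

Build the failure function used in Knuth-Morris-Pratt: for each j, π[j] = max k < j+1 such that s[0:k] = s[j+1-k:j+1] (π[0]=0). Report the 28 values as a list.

[0, 0, 0, 0, 0, 0, 1, 1, 2, 1, 2, 0, 0, 0, 0, 0, 1, 2, 3, 0, 0, 0, 0, 1, 2, 3, 4, 0]

π[0] = 0
j=1 s[j]='b': π[1]=0 (border '')
j=2 s[j]='a': π[2]=0 (border '')
j=3 s[j]='b': π[3]=0 (border '')
j=4 s[j]='a': π[4]=0 (border '')
j=5 s[j]='a': π[5]=0 (border '')
j=6 s[j]='c': π[6]=1 (border 'c')
j=7 s[j]='c': k: 1→0; π[7]=1 (border 'c')
j=8 s[j]='b': π[8]=2 (border 'cb')
j=9 s[j]='c': k: 2→0; π[9]=1 (border 'c')
j=10 s[j]='b': π[10]=2 (border 'cb')
j=11 s[j]='b': k: 2→0; π[11]=0 (border '')
j=12 s[j]='b': π[12]=0 (border '')
j=13 s[j]='a': π[13]=0 (border '')
j=14 s[j]='a': π[14]=0 (border '')
j=15 s[j]='b': π[15]=0 (border '')
j=16 s[j]='c': π[16]=1 (border 'c')
j=17 s[j]='b': π[17]=2 (border 'cb')
j=18 s[j]='a': π[18]=3 (border 'cba')
j=19 s[j]='a': k: 3→0; π[19]=0 (border '')
j=20 s[j]='b': π[20]=0 (border '')
j=21 s[j]='b': π[21]=0 (border '')
j=22 s[j]='b': π[22]=0 (border '')
j=23 s[j]='c': π[23]=1 (border 'c')
j=24 s[j]='b': π[24]=2 (border 'cb')
j=25 s[j]='a': π[25]=3 (border 'cba')
j=26 s[j]='b': π[26]=4 (border 'cbab')
j=27 s[j]='b': k: 4→0; π[27]=0 (border '')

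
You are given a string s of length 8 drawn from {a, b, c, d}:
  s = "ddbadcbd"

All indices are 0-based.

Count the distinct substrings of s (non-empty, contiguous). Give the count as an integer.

sorted suffixes:
  #0 SA[0]=3  'adcbd'
  #1 SA[1]=2  'badcbd'
  #2 SA[2]=6  'bd'
  #3 SA[3]=5  'cbd'
  #4 SA[4]=7  'd'
  #5 SA[5]=1  'dbadcbd'
  #6 SA[6]=4  'dcbd'
  #7 SA[7]=0  'ddbadcbd'

SA = [3, 2, 6, 5, 7, 1, 4, 0]
i: (SA[i-1],SA[i]) lcp shared
  1: (3,2) 0 ''
  2: (2,6) 1 'b'
  3: (6,5) 0 ''
  4: (5,7) 0 ''
  5: (7,1) 1 'd'
  6: (1,4) 1 'd'
  7: (4,0) 1 'd'

n(n+1)/2 = 8·9/2 = 36
Σ LCP = 0 + 0 + 1 + 0 + 0 + 1 + 1 + 1 = 4
distinct = 36 − 4 = 32

32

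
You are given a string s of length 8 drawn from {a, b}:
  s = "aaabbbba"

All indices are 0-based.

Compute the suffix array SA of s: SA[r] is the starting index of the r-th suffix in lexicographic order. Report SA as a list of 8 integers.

rank→(start, suffix):
  0 → (7, 'a')
  1 → (0, 'aaabbbba')
  2 → (1, 'aabbbba')
  3 → (2, 'abbbba')
  4 → (6, 'ba')
  5 → (5, 'bba')
  6 → (4, 'bbba')
  7 → (3, 'bbbba')

[7, 0, 1, 2, 6, 5, 4, 3]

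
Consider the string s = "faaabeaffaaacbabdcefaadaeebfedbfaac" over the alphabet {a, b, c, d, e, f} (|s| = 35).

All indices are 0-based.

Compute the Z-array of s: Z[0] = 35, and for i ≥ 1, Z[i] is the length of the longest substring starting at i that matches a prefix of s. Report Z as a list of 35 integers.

Z[0]=35
i=1: i≥r, start 0; Z[1]=0
i=2: i≥r, start 0; Z[2]=0
i=3: i≥r, start 0; Z[3]=0
i=4: i≥r, start 0; Z[4]=0
i=5: i≥r, start 0; Z[5]=0
i=6: i≥r, start 0; Z[6]=0
i=7: i≥r, start 0; Z[7]=1 extend→box=[7,8)
i=8: i≥r, start 0; Z[8]=4 extend→box=[8,12)
i=9: min(r-i=3, Z[1]=0)=0; Z[9]=0
i=10: min(r-i=2, Z[2]=0)=0; Z[10]=0
i=11: min(r-i=1, Z[3]=0)=0; Z[11]=0
i=12: i≥r, start 0; Z[12]=0
i=13: i≥r, start 0; Z[13]=0
i=14: i≥r, start 0; Z[14]=0
i=15: i≥r, start 0; Z[15]=0
i=16: i≥r, start 0; Z[16]=0
i=17: i≥r, start 0; Z[17]=0
i=18: i≥r, start 0; Z[18]=0
i=19: i≥r, start 0; Z[19]=3 extend→box=[19,22)
i=20: min(r-i=2, Z[1]=0)=0; Z[20]=0
i=21: min(r-i=1, Z[2]=0)=0; Z[21]=0
i=22: i≥r, start 0; Z[22]=0
i=23: i≥r, start 0; Z[23]=0
i=24: i≥r, start 0; Z[24]=0
i=25: i≥r, start 0; Z[25]=0
i=26: i≥r, start 0; Z[26]=0
i=27: i≥r, start 0; Z[27]=1 extend→box=[27,28)
i=28: i≥r, start 0; Z[28]=0
i=29: i≥r, start 0; Z[29]=0
i=30: i≥r, start 0; Z[30]=0
i=31: i≥r, start 0; Z[31]=3 extend→box=[31,34)
i=32: min(r-i=2, Z[1]=0)=0; Z[32]=0
i=33: min(r-i=1, Z[2]=0)=0; Z[33]=0
i=34: i≥r, start 0; Z[34]=0

[35, 0, 0, 0, 0, 0, 0, 1, 4, 0, 0, 0, 0, 0, 0, 0, 0, 0, 0, 3, 0, 0, 0, 0, 0, 0, 0, 1, 0, 0, 0, 3, 0, 0, 0]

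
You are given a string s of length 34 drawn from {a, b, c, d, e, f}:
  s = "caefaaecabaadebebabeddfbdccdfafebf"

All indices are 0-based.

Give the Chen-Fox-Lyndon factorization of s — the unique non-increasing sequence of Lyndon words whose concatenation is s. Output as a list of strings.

emit factor 1: 'c' (i=0, period=1)
emit factor 2: 'aef' (i=1, period=3)
emit factor 3: 'aaecab' (i=4, period=6)
emit factor 4: 'aadebebabeddfbdccdfafebf' (i=10, period=24)

["c", "aef", "aaecab", "aadebebabeddfbdccdfafebf"]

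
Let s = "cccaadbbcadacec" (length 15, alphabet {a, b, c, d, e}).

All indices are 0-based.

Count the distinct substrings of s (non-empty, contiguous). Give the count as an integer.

107

rank→(start, suffix):
  0 → (3, 'aadbbcadacec')
  1 → (11, 'acec')
  2 → (9, 'adacec')
  3 → (4, 'adbbcadacec')
  4 → (6, 'bbcadacec')
  5 → (7, 'bcadacec')
  6 → (14, 'c')
  7 → (2, 'caadbbcadacec')
  8 → (8, 'cadacec')
  9 → (1, 'ccaadbbcadacec')
  10 → (0, 'cccaadbbcadacec')
  11 → (12, 'cec')
  12 → (10, 'dacec')
  13 → (5, 'dbbcadacec')
  14 → (13, 'ec')

SA = [3, 11, 9, 4, 6, 7, 14, 2, 8, 1, 0, 12, 10, 5, 13]
[i] adj suffixes → lcp
  [1] 3/11 → 1 ('a')
  [2] 11/9 → 1 ('a')
  [3] 9/4 → 2 ('ad')
  [4] 4/6 → 0 ('')
  [5] 6/7 → 1 ('b')
  [6] 7/14 → 0 ('')
  [7] 14/2 → 1 ('c')
  [8] 2/8 → 2 ('ca')
  [9] 8/1 → 1 ('c')
  [10] 1/0 → 2 ('cc')
  [11] 0/12 → 1 ('c')
  [12] 12/10 → 0 ('')
  [13] 10/5 → 1 ('d')
  [14] 5/13 → 0 ('')

n(n+1)/2 = 15·16/2 = 120
Σ LCP = 0 + 1 + 1 + 2 + 0 + 1 + 0 + 1 + 2 + 1 + 2 + 1 + 0 + 1 + 0 = 13
distinct = 120 − 13 = 107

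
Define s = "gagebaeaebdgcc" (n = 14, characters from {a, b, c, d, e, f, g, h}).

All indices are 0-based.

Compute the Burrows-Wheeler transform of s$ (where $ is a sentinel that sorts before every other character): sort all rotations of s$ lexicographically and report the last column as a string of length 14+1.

rank  rotation         last
    0  $gagebaeaebdgcc  c
    1  aeaebdgcc$gageb  b
    2  aebdgcc$gagebae  e
    3  agebaeaebdgcc$g  g
    4  baeaebdgcc$gage  e
    5  bdgcc$gagebaeae  e
    6  c$gagebaeaebdgc  c
    7  cc$gagebaeaebdg  g
    8  dgcc$gagebaeaeb  b
    9  eaebdgcc$gageba  a
   10  ebaeaebdgcc$gag  g
   11  ebdgcc$gagebaea  a
   12  gagebaeaebdgcc$  $
   13  gcc$gagebaeaebd  d
   14  gebaeaebdgcc$ga  a

cbegeecgbaga$da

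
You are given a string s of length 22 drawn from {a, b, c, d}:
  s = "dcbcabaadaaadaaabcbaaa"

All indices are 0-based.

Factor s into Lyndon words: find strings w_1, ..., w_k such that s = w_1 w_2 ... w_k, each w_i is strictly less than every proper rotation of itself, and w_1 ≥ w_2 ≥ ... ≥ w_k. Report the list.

["d", "c", "bc", "ab", "aad", "aaad", "aaabcb", "a", "a", "a"]

emit factor 1: 'd' (i=0, period=1)
emit factor 2: 'c' (i=1, period=1)
emit factor 3: 'bc' (i=2, period=2)
emit factor 4: 'ab' (i=4, period=2)
emit factor 5: 'aad' (i=6, period=3)
emit factor 6: 'aaad' (i=9, period=4)
emit factor 7: 'aaabcb' (i=13, period=6)
emit factor 8: 'a' (i=19, period=1)
emit factor 9: 'a' (i=20, period=1)
emit factor 10: 'a' (i=21, period=1)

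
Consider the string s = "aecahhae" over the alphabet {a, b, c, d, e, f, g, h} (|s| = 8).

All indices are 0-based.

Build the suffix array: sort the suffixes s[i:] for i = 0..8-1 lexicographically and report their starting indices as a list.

[6, 0, 3, 2, 7, 1, 5, 4]

rank | idx | suffix
   0 |   6 | ae
   1 |   0 | aecahhae
   2 |   3 | ahhae
   3 |   2 | cahhae
   4 |   7 | e
   5 |   1 | ecahhae
   6 |   5 | hae
   7 |   4 | hhae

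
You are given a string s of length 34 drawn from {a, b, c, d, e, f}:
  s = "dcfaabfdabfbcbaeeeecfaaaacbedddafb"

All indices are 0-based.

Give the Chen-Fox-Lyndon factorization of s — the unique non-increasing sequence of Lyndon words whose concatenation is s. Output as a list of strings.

emit factor 1: 'd' (i=0, period=1)
emit factor 2: 'cf' (i=1, period=2)
emit factor 3: 'aabfdabfbcbaeeeecf' (i=3, period=18)
emit factor 4: 'aaaacbedddafb' (i=21, period=13)

["d", "cf", "aabfdabfbcbaeeeecf", "aaaacbedddafb"]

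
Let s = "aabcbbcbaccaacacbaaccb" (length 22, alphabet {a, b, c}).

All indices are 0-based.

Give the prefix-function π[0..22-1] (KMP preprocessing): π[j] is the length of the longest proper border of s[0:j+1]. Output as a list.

[0, 1, 0, 0, 0, 0, 0, 0, 1, 0, 0, 1, 2, 0, 1, 0, 0, 1, 2, 0, 0, 0]

π[0] = 0
j=1 s[j]='a': π[1]=1 (border 'a')
j=2 s[j]='b': k: 1→0; π[2]=0 (border '')
j=3 s[j]='c': π[3]=0 (border '')
j=4 s[j]='b': π[4]=0 (border '')
j=5 s[j]='b': π[5]=0 (border '')
j=6 s[j]='c': π[6]=0 (border '')
j=7 s[j]='b': π[7]=0 (border '')
j=8 s[j]='a': π[8]=1 (border 'a')
j=9 s[j]='c': k: 1→0; π[9]=0 (border '')
j=10 s[j]='c': π[10]=0 (border '')
j=11 s[j]='a': π[11]=1 (border 'a')
j=12 s[j]='a': π[12]=2 (border 'aa')
j=13 s[j]='c': k: 2→1→0; π[13]=0 (border '')
j=14 s[j]='a': π[14]=1 (border 'a')
j=15 s[j]='c': k: 1→0; π[15]=0 (border '')
j=16 s[j]='b': π[16]=0 (border '')
j=17 s[j]='a': π[17]=1 (border 'a')
j=18 s[j]='a': π[18]=2 (border 'aa')
j=19 s[j]='c': k: 2→1→0; π[19]=0 (border '')
j=20 s[j]='c': π[20]=0 (border '')
j=21 s[j]='b': π[21]=0 (border '')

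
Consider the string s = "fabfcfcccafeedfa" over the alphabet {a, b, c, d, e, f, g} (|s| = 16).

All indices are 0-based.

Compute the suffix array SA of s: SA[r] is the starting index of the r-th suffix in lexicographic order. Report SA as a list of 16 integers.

rank→(start, suffix):
  0 → (15, 'a')
  1 → (1, 'abfcfcccafeedfa')
  2 → (9, 'afeedfa')
  3 → (2, 'bfcfcccafeedfa')
  4 → (8, 'cafeedfa')
  5 → (7, 'ccafeedfa')
  6 → (6, 'cccafeedfa')
  7 → (4, 'cfcccafeedfa')
  8 → (13, 'dfa')
  9 → (12, 'edfa')
  10 → (11, 'eedfa')
  11 → (14, 'fa')
  12 → (0, 'fabfcfcccafeedfa')
  13 → (5, 'fcccafeedfa')
  14 → (3, 'fcfcccafeedfa')
  15 → (10, 'feedfa')

[15, 1, 9, 2, 8, 7, 6, 4, 13, 12, 11, 14, 0, 5, 3, 10]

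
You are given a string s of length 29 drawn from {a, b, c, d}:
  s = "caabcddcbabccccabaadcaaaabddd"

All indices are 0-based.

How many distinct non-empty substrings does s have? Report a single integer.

sorted suffixes:
  #0 SA[0]=21  'aaaabddd'
  #1 SA[1]=22  'aaabddd'
  #2 SA[2]=1  'aabcddcbabccccabaadcaaaabddd'
  #3 SA[3]=23  'aabddd'
  #4 SA[4]=17  'aadcaaaabddd'
  #5 SA[5]=15  'abaadcaaaabddd'
  #6 SA[6]=9  'abccccabaadcaaaabddd'
  #7 SA[7]=2  'abcddcbabccccabaadcaaaabddd'
  #8 SA[8]=24  'abddd'
  #9 SA[9]=18  'adcaaaabddd'
  #10 SA[10]=16  'baadcaaaabddd'
  #11 SA[11]=8  'babccccabaadcaaaabddd'
  #12 SA[12]=10  'bccccabaadcaaaabddd'
  #13 SA[13]=3  'bcddcbabccccabaadcaaaabddd'
  #14 SA[14]=25  'bddd'
  #15 SA[15]=20  'caaaabddd'
  #16 SA[16]=0  'caabcddcbabccccabaadcaaaabddd'
  #17 SA[17]=14  'cabaadcaaaabddd'
  #18 SA[18]=7  'cbabccccabaadcaaaabddd'
  #19 SA[19]=13  'ccabaadcaaaabddd'
  #20 SA[20]=12  'cccabaadcaaaabddd'
  #21 SA[21]=11  'ccccabaadcaaaabddd'
  #22 SA[22]=4  'cddcbabccccabaadcaaaabddd'
  #23 SA[23]=28  'd'
  #24 SA[24]=19  'dcaaaabddd'
  #25 SA[25]=6  'dcbabccccabaadcaaaabddd'
  #26 SA[26]=27  'dd'
  #27 SA[27]=5  'ddcbabccccabaadcaaaabddd'
  #28 SA[28]=26  'ddd'

SA = [21, 22, 1, 23, 17, 15, 9, 2, 24, 18, 16, 8, 10, 3, 25, 20, 0, 14, 7, 13, 12, 11, 4, 28, 19, 6, 27, 5, 26]
rank  pair      lcp
   1  s[21:],s[22:]  3  'aaa'
   2  s[22:],s[1:]  2  'aa'
   3  s[1:],s[23:]  3  'aab'
   4  s[23:],s[17:]  2  'aa'
   5  s[17:],s[15:]  1  'a'
   6  s[15:],s[9:]  2  'ab'
   7  s[9:],s[2:]  3  'abc'
   8  s[2:],s[24:]  2  'ab'
   9  s[24:],s[18:]  1  'a'
  10  s[18:],s[16:]  0  ''
  11  s[16:],s[8:]  2  'ba'
  12  s[8:],s[10:]  1  'b'
  13  s[10:],s[3:]  2  'bc'
  14  s[3:],s[25:]  1  'b'
  15  s[25:],s[20:]  0  ''
  16  s[20:],s[0:]  3  'caa'
  17  s[0:],s[14:]  2  'ca'
  18  s[14:],s[7:]  1  'c'
  19  s[7:],s[13:]  1  'c'
  20  s[13:],s[12:]  2  'cc'
  21  s[12:],s[11:]  3  'ccc'
  22  s[11:],s[4:]  1  'c'
  23  s[4:],s[28:]  0  ''
  24  s[28:],s[19:]  1  'd'
  25  s[19:],s[6:]  2  'dc'
  26  s[6:],s[27:]  1  'd'
  27  s[27:],s[5:]  2  'dd'
  28  s[5:],s[26:]  2  'dd'

n(n+1)/2 = 29·30/2 = 435
Σ LCP = 0 + 3 + 2 + 3 + 2 + 1 + 2 + 3 + 2 + 1 + 0 + 2 + 1 + 2 + 1 + 0 + 3 + 2 + 1 + 1 + 2 + 3 + 1 + 0 + 1 + 2 + 1 + 2 + 2 = 46
distinct = 435 − 46 = 389

389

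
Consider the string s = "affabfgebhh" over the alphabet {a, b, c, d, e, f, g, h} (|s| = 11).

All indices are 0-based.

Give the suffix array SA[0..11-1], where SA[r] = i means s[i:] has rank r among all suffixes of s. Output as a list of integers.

sorted suffixes:
  #0 SA[0]=3  'abfgebhh'
  #1 SA[1]=0  'affabfgebhh'
  #2 SA[2]=4  'bfgebhh'
  #3 SA[3]=8  'bhh'
  #4 SA[4]=7  'ebhh'
  #5 SA[5]=2  'fabfgebhh'
  #6 SA[6]=1  'ffabfgebhh'
  #7 SA[7]=5  'fgebhh'
  #8 SA[8]=6  'gebhh'
  #9 SA[9]=10  'h'
  #10 SA[10]=9  'hh'

[3, 0, 4, 8, 7, 2, 1, 5, 6, 10, 9]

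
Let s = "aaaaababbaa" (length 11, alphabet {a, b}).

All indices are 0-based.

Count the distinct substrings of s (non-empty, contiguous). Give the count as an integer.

rank→(start, suffix):
  0 → (10, 'a')
  1 → (9, 'aa')
  2 → (0, 'aaaaababbaa')
  3 → (1, 'aaaababbaa')
  4 → (2, 'aaababbaa')
  5 → (3, 'aababbaa')
  6 → (4, 'ababbaa')
  7 → (6, 'abbaa')
  8 → (8, 'baa')
  9 → (5, 'babbaa')
  10 → (7, 'bbaa')

SA = [10, 9, 0, 1, 2, 3, 4, 6, 8, 5, 7]
[i] adj suffixes → lcp
  [1] 10/9 → 1 ('a')
  [2] 9/0 → 2 ('aa')
  [3] 0/1 → 4 ('aaaa')
  [4] 1/2 → 3 ('aaa')
  [5] 2/3 → 2 ('aa')
  [6] 3/4 → 1 ('a')
  [7] 4/6 → 2 ('ab')
  [8] 6/8 → 0 ('')
  [9] 8/5 → 2 ('ba')
  [10] 5/7 → 1 ('b')

n(n+1)/2 = 11·12/2 = 66
Σ LCP = 0 + 1 + 2 + 4 + 3 + 2 + 1 + 2 + 0 + 2 + 1 = 18
distinct = 66 − 18 = 48

48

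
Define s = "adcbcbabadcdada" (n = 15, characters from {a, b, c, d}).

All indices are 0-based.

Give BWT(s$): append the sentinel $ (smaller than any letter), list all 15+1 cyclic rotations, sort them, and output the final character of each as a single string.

adbd$bcacbddacaa

rank  rotation          last
    0  $adcbcbabadcdada  a
    1  a$adcbcbabadcdad  d
    2  abadcdada$adcbcb  b
    3  ada$adcbcbabadcd  d
    4  adcbcbabadcdada$  $
    5  adcdada$adcbcbab  b
    6  babadcdada$adcbc  c
    7  badcdada$adcbcba  a
    8  bcbabadcdada$adc  c
    9  cbabadcdada$adcb  b
   10  cbcbabadcdada$ad  d
   11  cdada$adcbcbabad  d
   12  da$adcbcbabadcda  a
   13  dada$adcbcbabadc  c
   14  dcbcbabadcdada$a  a
   15  dcdada$adcbcbaba  a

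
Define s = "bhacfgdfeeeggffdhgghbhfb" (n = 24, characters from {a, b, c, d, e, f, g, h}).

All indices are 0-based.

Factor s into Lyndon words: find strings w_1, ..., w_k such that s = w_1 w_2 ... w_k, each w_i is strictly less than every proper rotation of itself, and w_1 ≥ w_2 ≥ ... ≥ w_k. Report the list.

emit factor 1: 'bh' (i=0, period=2)
emit factor 2: 'acfgdfeeeggffdhgghbhfb' (i=2, period=22)

["bh", "acfgdfeeeggffdhgghbhfb"]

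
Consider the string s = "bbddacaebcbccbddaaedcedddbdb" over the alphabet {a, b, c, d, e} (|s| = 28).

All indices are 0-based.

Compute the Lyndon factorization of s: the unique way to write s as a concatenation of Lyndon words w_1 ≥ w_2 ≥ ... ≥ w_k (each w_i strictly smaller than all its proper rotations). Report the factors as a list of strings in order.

["bbdd", "acaebcbccbdd", "aaedcedddbdb"]

emit factor 1: 'bbdd' (i=0, period=4)
emit factor 2: 'acaebcbccbdd' (i=4, period=12)
emit factor 3: 'aaedcedddbdb' (i=16, period=12)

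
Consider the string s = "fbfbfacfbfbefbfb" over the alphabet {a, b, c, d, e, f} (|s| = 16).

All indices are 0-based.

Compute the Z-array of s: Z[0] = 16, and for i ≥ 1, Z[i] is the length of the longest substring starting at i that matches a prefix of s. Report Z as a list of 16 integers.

Z[0]=16
i=1: fresh scan; Z[1]=0
i=2: fresh scan; Z[2]=3 grow→box=[2,5)
i=3: min(r-i=2, Z[1]=0)=0; Z[3]=0
i=4: min(r-i=1, Z[2]=3)=1; Z[4]=1
i=5: fresh scan; Z[5]=0
i=6: fresh scan; Z[6]=0
i=7: fresh scan; Z[7]=4 grow→box=[7,11)
i=8: min(r-i=3, Z[1]=0)=0; Z[8]=0
i=9: min(r-i=2, Z[2]=3)=2; Z[9]=2
i=10: min(r-i=1, Z[3]=0)=0; Z[10]=0
i=11: fresh scan; Z[11]=0
i=12: fresh scan; Z[12]=4 grow→box=[12,16)
i=13: min(r-i=3, Z[1]=0)=0; Z[13]=0
i=14: min(r-i=2, Z[2]=3)=2; Z[14]=2
i=15: min(r-i=1, Z[3]=0)=0; Z[15]=0

[16, 0, 3, 0, 1, 0, 0, 4, 0, 2, 0, 0, 4, 0, 2, 0]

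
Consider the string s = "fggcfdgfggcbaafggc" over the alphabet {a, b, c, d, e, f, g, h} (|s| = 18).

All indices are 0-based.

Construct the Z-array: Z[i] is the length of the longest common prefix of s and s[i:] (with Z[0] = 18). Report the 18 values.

Z[0]=18
i=1: outside box; Z[1]=0
i=2: outside box; Z[2]=0
i=3: outside box; Z[3]=0
i=4: outside box; Z[4]=1 scan→box=[4,5)
i=5: outside box; Z[5]=0
i=6: outside box; Z[6]=0
i=7: outside box; Z[7]=4 scan→box=[7,11)
i=8: min(r-i=3, Z[1]=0)=0; Z[8]=0
i=9: min(r-i=2, Z[2]=0)=0; Z[9]=0
i=10: min(r-i=1, Z[3]=0)=0; Z[10]=0
i=11: outside box; Z[11]=0
i=12: outside box; Z[12]=0
i=13: outside box; Z[13]=0
i=14: outside box; Z[14]=4 scan→box=[14,18)
i=15: min(r-i=3, Z[1]=0)=0; Z[15]=0
i=16: min(r-i=2, Z[2]=0)=0; Z[16]=0
i=17: min(r-i=1, Z[3]=0)=0; Z[17]=0

[18, 0, 0, 0, 1, 0, 0, 4, 0, 0, 0, 0, 0, 0, 4, 0, 0, 0]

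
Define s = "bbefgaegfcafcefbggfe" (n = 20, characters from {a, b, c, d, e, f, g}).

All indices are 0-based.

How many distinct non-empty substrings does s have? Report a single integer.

rank→(start, suffix):
  0 → (5, 'aegfcafcefbggfe')
  1 → (10, 'afcefbggfe')
  2 → (0, 'bbefgaegfcafcefbggfe')
  3 → (1, 'befgaegfcafcefbggfe')
  4 → (15, 'bggfe')
  5 → (9, 'cafcefbggfe')
  6 → (12, 'cefbggfe')
  7 → (19, 'e')
  8 → (13, 'efbggfe')
  9 → (2, 'efgaegfcafcefbggfe')
  10 → (6, 'egfcafcefbggfe')
  11 → (14, 'fbggfe')
  12 → (8, 'fcafcefbggfe')
  13 → (11, 'fcefbggfe')
  14 → (18, 'fe')
  15 → (3, 'fgaegfcafcefbggfe')
  16 → (4, 'gaegfcafcefbggfe')
  17 → (7, 'gfcafcefbggfe')
  18 → (17, 'gfe')
  19 → (16, 'ggfe')

SA = [5, 10, 0, 1, 15, 9, 12, 19, 13, 2, 6, 14, 8, 11, 18, 3, 4, 7, 17, 16]
i: (SA[i-1],SA[i]) lcp shared
  1: (5,10) 1 'a'
  2: (10,0) 0 ''
  3: (0,1) 1 'b'
  4: (1,15) 1 'b'
  5: (15,9) 0 ''
  6: (9,12) 1 'c'
  7: (12,19) 0 ''
  8: (19,13) 1 'e'
  9: (13,2) 2 'ef'
  10: (2,6) 1 'e'
  11: (6,14) 0 ''
  12: (14,8) 1 'f'
  13: (8,11) 2 'fc'
  14: (11,18) 1 'f'
  15: (18,3) 1 'f'
  16: (3,4) 0 ''
  17: (4,7) 1 'g'
  18: (7,17) 2 'gf'
  19: (17,16) 1 'g'

n(n+1)/2 = 20·21/2 = 210
Σ LCP = 0 + 1 + 0 + 1 + 1 + 0 + 1 + 0 + 1 + 2 + 1 + 0 + 1 + 2 + 1 + 1 + 0 + 1 + 2 + 1 = 17
distinct = 210 − 17 = 193

193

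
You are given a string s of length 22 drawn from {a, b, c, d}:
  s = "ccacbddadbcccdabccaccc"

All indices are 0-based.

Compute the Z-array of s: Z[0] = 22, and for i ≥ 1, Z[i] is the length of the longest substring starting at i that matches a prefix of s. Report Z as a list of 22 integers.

Z[0]=22
i=1: outside box; Z[1]=1 scan→box=[1,2)
i=2: outside box; Z[2]=0
i=3: outside box; Z[3]=1 scan→box=[3,4)
i=4: outside box; Z[4]=0
i=5: outside box; Z[5]=0
i=6: outside box; Z[6]=0
i=7: outside box; Z[7]=0
i=8: outside box; Z[8]=0
i=9: outside box; Z[9]=0
i=10: outside box; Z[10]=2 scan→box=[10,12)
i=11: min(r-i=1, Z[1]=1)=1; Z[11]=2 scan→box=[11,13)
i=12: min(r-i=1, Z[1]=1)=1; Z[12]=1
i=13: outside box; Z[13]=0
i=14: outside box; Z[14]=0
i=15: outside box; Z[15]=0
i=16: outside box; Z[16]=4 scan→box=[16,20)
i=17: min(r-i=3, Z[1]=1)=1; Z[17]=1
i=18: min(r-i=2, Z[2]=0)=0; Z[18]=0
i=19: min(r-i=1, Z[3]=1)=1; Z[19]=2 scan→box=[19,21)
i=20: min(r-i=1, Z[1]=1)=1; Z[20]=2 scan→box=[20,22)
i=21: min(r-i=1, Z[1]=1)=1; Z[21]=1

[22, 1, 0, 1, 0, 0, 0, 0, 0, 0, 2, 2, 1, 0, 0, 0, 4, 1, 0, 2, 2, 1]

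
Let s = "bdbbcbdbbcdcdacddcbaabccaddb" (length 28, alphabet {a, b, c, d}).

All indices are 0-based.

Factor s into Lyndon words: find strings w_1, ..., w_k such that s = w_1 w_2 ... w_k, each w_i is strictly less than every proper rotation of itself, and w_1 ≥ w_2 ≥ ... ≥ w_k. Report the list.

emit factor 1: 'bd' (i=0, period=2)
emit factor 2: 'bbcbdbbcdcd' (i=2, period=11)
emit factor 3: 'acddcb' (i=13, period=6)
emit factor 4: 'aabccaddb' (i=19, period=9)

["bd", "bbcbdbbcdcd", "acddcb", "aabccaddb"]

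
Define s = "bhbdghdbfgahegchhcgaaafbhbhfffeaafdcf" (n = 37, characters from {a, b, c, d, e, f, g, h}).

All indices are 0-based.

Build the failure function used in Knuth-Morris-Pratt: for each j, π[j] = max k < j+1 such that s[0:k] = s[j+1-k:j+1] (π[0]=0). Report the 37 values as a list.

π[0] = 0
j=1 s[j]='h': π[1]=0 (border '')
j=2 s[j]='b': π[2]=1 (border 'b')
j=3 s[j]='d': k: 1→0; π[3]=0 (border '')
j=4 s[j]='g': π[4]=0 (border '')
j=5 s[j]='h': π[5]=0 (border '')
j=6 s[j]='d': π[6]=0 (border '')
j=7 s[j]='b': π[7]=1 (border 'b')
j=8 s[j]='f': k: 1→0; π[8]=0 (border '')
j=9 s[j]='g': π[9]=0 (border '')
j=10 s[j]='a': π[10]=0 (border '')
j=11 s[j]='h': π[11]=0 (border '')
j=12 s[j]='e': π[12]=0 (border '')
j=13 s[j]='g': π[13]=0 (border '')
j=14 s[j]='c': π[14]=0 (border '')
j=15 s[j]='h': π[15]=0 (border '')
j=16 s[j]='h': π[16]=0 (border '')
j=17 s[j]='c': π[17]=0 (border '')
j=18 s[j]='g': π[18]=0 (border '')
j=19 s[j]='a': π[19]=0 (border '')
j=20 s[j]='a': π[20]=0 (border '')
j=21 s[j]='a': π[21]=0 (border '')
j=22 s[j]='f': π[22]=0 (border '')
j=23 s[j]='b': π[23]=1 (border 'b')
j=24 s[j]='h': π[24]=2 (border 'bh')
j=25 s[j]='b': π[25]=3 (border 'bhb')
j=26 s[j]='h': k: 3→1; π[26]=2 (border 'bh')
j=27 s[j]='f': k: 2→0; π[27]=0 (border '')
j=28 s[j]='f': π[28]=0 (border '')
j=29 s[j]='f': π[29]=0 (border '')
j=30 s[j]='e': π[30]=0 (border '')
j=31 s[j]='a': π[31]=0 (border '')
j=32 s[j]='a': π[32]=0 (border '')
j=33 s[j]='f': π[33]=0 (border '')
j=34 s[j]='d': π[34]=0 (border '')
j=35 s[j]='c': π[35]=0 (border '')
j=36 s[j]='f': π[36]=0 (border '')

[0, 0, 1, 0, 0, 0, 0, 1, 0, 0, 0, 0, 0, 0, 0, 0, 0, 0, 0, 0, 0, 0, 0, 1, 2, 3, 2, 0, 0, 0, 0, 0, 0, 0, 0, 0, 0]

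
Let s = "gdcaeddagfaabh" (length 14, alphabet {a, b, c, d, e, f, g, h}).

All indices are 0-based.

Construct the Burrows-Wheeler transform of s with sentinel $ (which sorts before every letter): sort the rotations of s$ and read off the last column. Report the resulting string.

hfacdaddgeag$ab

rank  rotation         last
    0  $gdcaeddagfaabh  h
    1  aabh$gdcaeddagf  f
    2  abh$gdcaeddagfa  a
    3  aeddagfaabh$gdc  c
    4  agfaabh$gdcaedd  d
    5  bh$gdcaeddagfaa  a
    6  caeddagfaabh$gd  d
    7  dagfaabh$gdcaed  d
    8  dcaeddagfaabh$g  g
    9  ddagfaabh$gdcae  e
   10  eddagfaabh$gdca  a
   11  faabh$gdcaeddag  g
   12  gdcaeddagfaabh$  $
   13  gfaabh$gdcaedda  a
   14  h$gdcaeddagfaab  b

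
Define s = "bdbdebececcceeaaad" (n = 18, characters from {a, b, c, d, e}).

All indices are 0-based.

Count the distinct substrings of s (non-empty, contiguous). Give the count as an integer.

sorted suffixes:
  #0 SA[0]=14  'aaad'
  #1 SA[1]=15  'aad'
  #2 SA[2]=16  'ad'
  #3 SA[3]=0  'bdbdebececcceeaaad'
  #4 SA[4]=2  'bdebececcceeaaad'
  #5 SA[5]=5  'bececcceeaaad'
  #6 SA[6]=9  'ccceeaaad'
  #7 SA[7]=10  'cceeaaad'
  #8 SA[8]=7  'ceccceeaaad'
  #9 SA[9]=11  'ceeaaad'
  #10 SA[10]=17  'd'
  #11 SA[11]=1  'dbdebececcceeaaad'
  #12 SA[12]=3  'debececcceeaaad'
  #13 SA[13]=13  'eaaad'
  #14 SA[14]=4  'ebececcceeaaad'
  #15 SA[15]=8  'eccceeaaad'
  #16 SA[16]=6  'ececcceeaaad'
  #17 SA[17]=12  'eeaaad'

SA = [14, 15, 16, 0, 2, 5, 9, 10, 7, 11, 17, 1, 3, 13, 4, 8, 6, 12]
[i] adj suffixes → lcp
  [1] 14/15 → 2 ('aa')
  [2] 15/16 → 1 ('a')
  [3] 16/0 → 0 ('')
  [4] 0/2 → 2 ('bd')
  [5] 2/5 → 1 ('b')
  [6] 5/9 → 0 ('')
  [7] 9/10 → 2 ('cc')
  [8] 10/7 → 1 ('c')
  [9] 7/11 → 2 ('ce')
  [10] 11/17 → 0 ('')
  [11] 17/1 → 1 ('d')
  [12] 1/3 → 1 ('d')
  [13] 3/13 → 0 ('')
  [14] 13/4 → 1 ('e')
  [15] 4/8 → 1 ('e')
  [16] 8/6 → 2 ('ec')
  [17] 6/12 → 1 ('e')

n(n+1)/2 = 18·19/2 = 171
Σ LCP = 0 + 2 + 1 + 0 + 2 + 1 + 0 + 2 + 1 + 2 + 0 + 1 + 1 + 0 + 1 + 1 + 2 + 1 = 18
distinct = 171 − 18 = 153

153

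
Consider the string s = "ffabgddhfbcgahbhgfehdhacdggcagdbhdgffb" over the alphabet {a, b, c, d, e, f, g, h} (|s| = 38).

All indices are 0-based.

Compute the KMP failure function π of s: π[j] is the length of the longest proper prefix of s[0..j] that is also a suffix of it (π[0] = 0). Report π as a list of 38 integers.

[0, 1, 0, 0, 0, 0, 0, 0, 1, 0, 0, 0, 0, 0, 0, 0, 0, 1, 0, 0, 0, 0, 0, 0, 0, 0, 0, 0, 0, 0, 0, 0, 0, 0, 0, 1, 2, 0]

π[0] = 0
j=1 s[j]='f': π[1]=1 (border 'f')
j=2 s[j]='a': k: 1→0; π[2]=0 (border '')
j=3 s[j]='b': π[3]=0 (border '')
j=4 s[j]='g': π[4]=0 (border '')
j=5 s[j]='d': π[5]=0 (border '')
j=6 s[j]='d': π[6]=0 (border '')
j=7 s[j]='h': π[7]=0 (border '')
j=8 s[j]='f': π[8]=1 (border 'f')
j=9 s[j]='b': k: 1→0; π[9]=0 (border '')
j=10 s[j]='c': π[10]=0 (border '')
j=11 s[j]='g': π[11]=0 (border '')
j=12 s[j]='a': π[12]=0 (border '')
j=13 s[j]='h': π[13]=0 (border '')
j=14 s[j]='b': π[14]=0 (border '')
j=15 s[j]='h': π[15]=0 (border '')
j=16 s[j]='g': π[16]=0 (border '')
j=17 s[j]='f': π[17]=1 (border 'f')
j=18 s[j]='e': k: 1→0; π[18]=0 (border '')
j=19 s[j]='h': π[19]=0 (border '')
j=20 s[j]='d': π[20]=0 (border '')
j=21 s[j]='h': π[21]=0 (border '')
j=22 s[j]='a': π[22]=0 (border '')
j=23 s[j]='c': π[23]=0 (border '')
j=24 s[j]='d': π[24]=0 (border '')
j=25 s[j]='g': π[25]=0 (border '')
j=26 s[j]='g': π[26]=0 (border '')
j=27 s[j]='c': π[27]=0 (border '')
j=28 s[j]='a': π[28]=0 (border '')
j=29 s[j]='g': π[29]=0 (border '')
j=30 s[j]='d': π[30]=0 (border '')
j=31 s[j]='b': π[31]=0 (border '')
j=32 s[j]='h': π[32]=0 (border '')
j=33 s[j]='d': π[33]=0 (border '')
j=34 s[j]='g': π[34]=0 (border '')
j=35 s[j]='f': π[35]=1 (border 'f')
j=36 s[j]='f': π[36]=2 (border 'ff')
j=37 s[j]='b': k: 2→1→0; π[37]=0 (border '')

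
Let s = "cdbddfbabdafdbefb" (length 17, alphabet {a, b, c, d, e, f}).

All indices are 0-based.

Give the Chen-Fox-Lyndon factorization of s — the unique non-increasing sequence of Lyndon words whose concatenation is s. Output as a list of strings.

emit factor 1: 'cd' (i=0, period=2)
emit factor 2: 'bddf' (i=2, period=4)
emit factor 3: 'b' (i=6, period=1)
emit factor 4: 'abdafdbefb' (i=7, period=10)

["cd", "bddf", "b", "abdafdbefb"]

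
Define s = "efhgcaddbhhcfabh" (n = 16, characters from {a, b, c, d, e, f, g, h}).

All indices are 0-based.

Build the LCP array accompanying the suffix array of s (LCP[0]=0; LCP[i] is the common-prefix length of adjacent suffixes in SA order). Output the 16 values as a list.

[0, 1, 0, 2, 0, 1, 0, 1, 0, 0, 1, 0, 0, 1, 1, 1]

rank | idx | suffix
   0 |  13 | abh
   1 |   5 | addbhhcfabh
   2 |  14 | bh
   3 |   8 | bhhcfabh
   4 |   4 | caddbhhcfabh
   5 |  11 | cfabh
   6 |   7 | dbhhcfabh
   7 |   6 | ddbhhcfabh
   8 |   0 | efhgcaddbhhcfabh
   9 |  12 | fabh
  10 |   1 | fhgcaddbhhcfabh
  11 |   3 | gcaddbhhcfabh
  12 |  15 | h
  13 |  10 | hcfabh
  14 |   2 | hgcaddbhhcfabh
  15 |   9 | hhcfabh

SA = [13, 5, 14, 8, 4, 11, 7, 6, 0, 12, 1, 3, 15, 10, 2, 9]
i: (SA[i-1],SA[i]) lcp shared
  1: (13,5) 1 'a'
  2: (5,14) 0 ''
  3: (14,8) 2 'bh'
  4: (8,4) 0 ''
  5: (4,11) 1 'c'
  6: (11,7) 0 ''
  7: (7,6) 1 'd'
  8: (6,0) 0 ''
  9: (0,12) 0 ''
  10: (12,1) 1 'f'
  11: (1,3) 0 ''
  12: (3,15) 0 ''
  13: (15,10) 1 'h'
  14: (10,2) 1 'h'
  15: (2,9) 1 'h'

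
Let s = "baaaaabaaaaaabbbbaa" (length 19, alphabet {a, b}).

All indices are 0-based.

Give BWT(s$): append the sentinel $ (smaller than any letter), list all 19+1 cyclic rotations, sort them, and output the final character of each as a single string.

rank  rotation              last
    0  $baaaaabaaaaaabbbbaa  a
    1  a$baaaaabaaaaaabbbba  a
    2  aa$baaaaabaaaaaabbbb  b
    3  aaaaaabbbbaa$baaaaab  b
    4  aaaaabaaaaaabbbbaa$b  b
    5  aaaaabbbbaa$baaaaaba  a
    6  aaaabaaaaaabbbbaa$ba  a
    7  aaaabbbbaa$baaaaabaa  a
    8  aaabaaaaaabbbbaa$baa  a
    9  aaabbbbaa$baaaaabaaa  a
   10  aabaaaaaabbbbaa$baaa  a
   11  aabbbbaa$baaaaabaaaa  a
   12  abaaaaaabbbbaa$baaaa  a
   13  abbbbaa$baaaaabaaaaa  a
   14  baa$baaaaabaaaaaabbb  b
   15  baaaaaabbbbaa$baaaaa  a
   16  baaaaabaaaaaabbbbaa$  $
   17  bbaa$baaaaabaaaaaabb  b
   18  bbbaa$baaaaabaaaaaab  b
   19  bbbbaa$baaaaabaaaaaa  a

aabbbaaaaaaaaaba$bba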